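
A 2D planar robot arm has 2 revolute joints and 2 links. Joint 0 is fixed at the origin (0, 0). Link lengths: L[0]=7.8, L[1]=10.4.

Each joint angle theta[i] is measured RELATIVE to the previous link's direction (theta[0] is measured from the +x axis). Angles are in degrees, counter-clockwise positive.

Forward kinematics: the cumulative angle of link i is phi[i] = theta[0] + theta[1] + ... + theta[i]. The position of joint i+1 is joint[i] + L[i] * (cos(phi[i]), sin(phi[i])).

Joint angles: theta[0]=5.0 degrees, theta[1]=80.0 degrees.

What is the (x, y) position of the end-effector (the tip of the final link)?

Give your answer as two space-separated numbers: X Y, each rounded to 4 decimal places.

joint[0] = (0.0000, 0.0000)  (base)
link 0: phi[0] = 5 = 5 deg
  cos(5 deg) = 0.9962, sin(5 deg) = 0.0872
  joint[1] = (0.0000, 0.0000) + 7.8 * (0.9962, 0.0872) = (0.0000 + 7.7703, 0.0000 + 0.6798) = (7.7703, 0.6798)
link 1: phi[1] = 5 + 80 = 85 deg
  cos(85 deg) = 0.0872, sin(85 deg) = 0.9962
  joint[2] = (7.7703, 0.6798) + 10.4 * (0.0872, 0.9962) = (7.7703 + 0.9064, 0.6798 + 10.3604) = (8.6767, 11.0402)
End effector: (8.6767, 11.0402)

Answer: 8.6767 11.0402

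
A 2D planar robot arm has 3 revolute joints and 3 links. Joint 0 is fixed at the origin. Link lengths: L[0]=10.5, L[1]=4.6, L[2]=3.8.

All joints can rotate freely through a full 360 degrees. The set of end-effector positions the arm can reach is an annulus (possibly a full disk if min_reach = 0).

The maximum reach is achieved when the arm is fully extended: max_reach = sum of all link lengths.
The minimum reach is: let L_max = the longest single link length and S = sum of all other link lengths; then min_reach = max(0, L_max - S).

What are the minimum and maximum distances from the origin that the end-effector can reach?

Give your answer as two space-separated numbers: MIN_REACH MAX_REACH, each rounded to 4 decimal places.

Answer: 2.1000 18.9000

Derivation:
Link lengths: [10.5, 4.6, 3.8]
max_reach = 10.5 + 4.6 + 3.8 = 18.9
L_max = max([10.5, 4.6, 3.8]) = 10.5
S (sum of others) = 18.9 - 10.5 = 8.4
min_reach = max(0, 10.5 - 8.4) = max(0, 2.1) = 2.1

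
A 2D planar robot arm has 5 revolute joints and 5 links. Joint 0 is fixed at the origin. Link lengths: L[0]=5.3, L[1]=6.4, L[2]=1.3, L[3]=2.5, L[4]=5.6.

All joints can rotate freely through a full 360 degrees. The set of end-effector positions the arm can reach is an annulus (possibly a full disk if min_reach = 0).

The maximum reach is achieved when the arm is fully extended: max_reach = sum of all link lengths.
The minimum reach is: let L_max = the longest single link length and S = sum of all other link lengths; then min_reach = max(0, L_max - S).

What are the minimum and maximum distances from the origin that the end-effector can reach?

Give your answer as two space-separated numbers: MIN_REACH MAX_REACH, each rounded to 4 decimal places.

Answer: 0.0000 21.1000

Derivation:
Link lengths: [5.3, 6.4, 1.3, 2.5, 5.6]
max_reach = 5.3 + 6.4 + 1.3 + 2.5 + 5.6 = 21.1
L_max = max([5.3, 6.4, 1.3, 2.5, 5.6]) = 6.4
S (sum of others) = 21.1 - 6.4 = 14.7
min_reach = max(0, 6.4 - 14.7) = max(0, -8.3) = 0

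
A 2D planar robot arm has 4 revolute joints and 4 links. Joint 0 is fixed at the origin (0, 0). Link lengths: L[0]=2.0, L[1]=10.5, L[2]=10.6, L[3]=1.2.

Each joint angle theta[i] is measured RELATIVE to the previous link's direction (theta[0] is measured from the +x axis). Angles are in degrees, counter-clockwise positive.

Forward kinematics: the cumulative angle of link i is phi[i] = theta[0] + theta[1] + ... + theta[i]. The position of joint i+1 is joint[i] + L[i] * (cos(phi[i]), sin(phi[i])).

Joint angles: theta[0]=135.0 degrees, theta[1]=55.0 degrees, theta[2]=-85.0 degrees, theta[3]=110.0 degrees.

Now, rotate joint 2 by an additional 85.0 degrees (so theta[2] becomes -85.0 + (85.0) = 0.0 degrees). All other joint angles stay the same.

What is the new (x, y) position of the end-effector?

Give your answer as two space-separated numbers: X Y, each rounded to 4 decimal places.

joint[0] = (0.0000, 0.0000)  (base)
link 0: phi[0] = 135 = 135 deg
  cos(135 deg) = -0.7071, sin(135 deg) = 0.7071
  joint[1] = (0.0000, 0.0000) + 2 * (-0.7071, 0.7071) = (0.0000 + -1.4142, 0.0000 + 1.4142) = (-1.4142, 1.4142)
link 1: phi[1] = 135 + 55 = 190 deg
  cos(190 deg) = -0.9848, sin(190 deg) = -0.1736
  joint[2] = (-1.4142, 1.4142) + 10.5 * (-0.9848, -0.1736) = (-1.4142 + -10.3405, 1.4142 + -1.8233) = (-11.7547, -0.4091)
link 2: phi[2] = 135 + 55 + 0 = 190 deg
  cos(190 deg) = -0.9848, sin(190 deg) = -0.1736
  joint[3] = (-11.7547, -0.4091) + 10.6 * (-0.9848, -0.1736) = (-11.7547 + -10.4390, -0.4091 + -1.8407) = (-22.1937, -2.2498)
link 3: phi[3] = 135 + 55 + 0 + 110 = 300 deg
  cos(300 deg) = 0.5000, sin(300 deg) = -0.8660
  joint[4] = (-22.1937, -2.2498) + 1.2 * (0.5000, -0.8660) = (-22.1937 + 0.6000, -2.2498 + -1.0392) = (-21.5937, -3.2890)
End effector: (-21.5937, -3.2890)

Answer: -21.5937 -3.2890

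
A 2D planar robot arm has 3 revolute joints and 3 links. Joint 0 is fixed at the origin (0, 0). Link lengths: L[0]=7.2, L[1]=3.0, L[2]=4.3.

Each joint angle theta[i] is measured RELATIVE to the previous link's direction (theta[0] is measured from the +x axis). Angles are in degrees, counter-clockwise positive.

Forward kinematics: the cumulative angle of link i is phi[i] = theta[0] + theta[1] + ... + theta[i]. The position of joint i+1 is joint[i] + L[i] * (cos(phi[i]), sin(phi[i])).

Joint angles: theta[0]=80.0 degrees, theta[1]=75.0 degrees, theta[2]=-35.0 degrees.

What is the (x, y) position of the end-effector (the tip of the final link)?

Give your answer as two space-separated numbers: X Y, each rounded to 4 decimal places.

joint[0] = (0.0000, 0.0000)  (base)
link 0: phi[0] = 80 = 80 deg
  cos(80 deg) = 0.1736, sin(80 deg) = 0.9848
  joint[1] = (0.0000, 0.0000) + 7.2 * (0.1736, 0.9848) = (0.0000 + 1.2503, 0.0000 + 7.0906) = (1.2503, 7.0906)
link 1: phi[1] = 80 + 75 = 155 deg
  cos(155 deg) = -0.9063, sin(155 deg) = 0.4226
  joint[2] = (1.2503, 7.0906) + 3 * (-0.9063, 0.4226) = (1.2503 + -2.7189, 7.0906 + 1.2679) = (-1.4687, 8.3585)
link 2: phi[2] = 80 + 75 + -35 = 120 deg
  cos(120 deg) = -0.5000, sin(120 deg) = 0.8660
  joint[3] = (-1.4687, 8.3585) + 4.3 * (-0.5000, 0.8660) = (-1.4687 + -2.1500, 8.3585 + 3.7239) = (-3.6187, 12.0824)
End effector: (-3.6187, 12.0824)

Answer: -3.6187 12.0824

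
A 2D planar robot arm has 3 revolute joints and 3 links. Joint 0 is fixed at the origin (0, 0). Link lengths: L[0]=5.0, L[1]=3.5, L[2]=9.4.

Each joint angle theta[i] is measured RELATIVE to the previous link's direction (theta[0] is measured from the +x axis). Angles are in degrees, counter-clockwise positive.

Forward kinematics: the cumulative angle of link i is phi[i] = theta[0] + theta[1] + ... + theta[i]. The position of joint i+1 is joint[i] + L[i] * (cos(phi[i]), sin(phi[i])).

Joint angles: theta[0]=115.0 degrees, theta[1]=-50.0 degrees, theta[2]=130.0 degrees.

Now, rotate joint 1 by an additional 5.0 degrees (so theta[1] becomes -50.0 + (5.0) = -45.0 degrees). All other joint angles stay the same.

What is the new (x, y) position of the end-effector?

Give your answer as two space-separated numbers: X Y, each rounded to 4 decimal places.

joint[0] = (0.0000, 0.0000)  (base)
link 0: phi[0] = 115 = 115 deg
  cos(115 deg) = -0.4226, sin(115 deg) = 0.9063
  joint[1] = (0.0000, 0.0000) + 5 * (-0.4226, 0.9063) = (0.0000 + -2.1131, 0.0000 + 4.5315) = (-2.1131, 4.5315)
link 1: phi[1] = 115 + -45 = 70 deg
  cos(70 deg) = 0.3420, sin(70 deg) = 0.9397
  joint[2] = (-2.1131, 4.5315) + 3.5 * (0.3420, 0.9397) = (-2.1131 + 1.1971, 4.5315 + 3.2889) = (-0.9160, 7.8205)
link 2: phi[2] = 115 + -45 + 130 = 200 deg
  cos(200 deg) = -0.9397, sin(200 deg) = -0.3420
  joint[3] = (-0.9160, 7.8205) + 9.4 * (-0.9397, -0.3420) = (-0.9160 + -8.8331, 7.8205 + -3.2150) = (-9.7491, 4.6055)
End effector: (-9.7491, 4.6055)

Answer: -9.7491 4.6055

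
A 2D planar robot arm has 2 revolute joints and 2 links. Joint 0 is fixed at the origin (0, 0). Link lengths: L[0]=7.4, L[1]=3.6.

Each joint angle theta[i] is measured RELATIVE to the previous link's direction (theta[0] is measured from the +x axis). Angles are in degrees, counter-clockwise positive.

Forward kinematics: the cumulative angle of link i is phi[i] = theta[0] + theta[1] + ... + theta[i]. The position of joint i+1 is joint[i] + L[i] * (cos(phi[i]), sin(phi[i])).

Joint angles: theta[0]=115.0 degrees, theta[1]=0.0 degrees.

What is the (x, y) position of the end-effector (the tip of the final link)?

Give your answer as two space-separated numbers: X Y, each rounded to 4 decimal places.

joint[0] = (0.0000, 0.0000)  (base)
link 0: phi[0] = 115 = 115 deg
  cos(115 deg) = -0.4226, sin(115 deg) = 0.9063
  joint[1] = (0.0000, 0.0000) + 7.4 * (-0.4226, 0.9063) = (0.0000 + -3.1274, 0.0000 + 6.7067) = (-3.1274, 6.7067)
link 1: phi[1] = 115 + 0 = 115 deg
  cos(115 deg) = -0.4226, sin(115 deg) = 0.9063
  joint[2] = (-3.1274, 6.7067) + 3.6 * (-0.4226, 0.9063) = (-3.1274 + -1.5214, 6.7067 + 3.2627) = (-4.6488, 9.9694)
End effector: (-4.6488, 9.9694)

Answer: -4.6488 9.9694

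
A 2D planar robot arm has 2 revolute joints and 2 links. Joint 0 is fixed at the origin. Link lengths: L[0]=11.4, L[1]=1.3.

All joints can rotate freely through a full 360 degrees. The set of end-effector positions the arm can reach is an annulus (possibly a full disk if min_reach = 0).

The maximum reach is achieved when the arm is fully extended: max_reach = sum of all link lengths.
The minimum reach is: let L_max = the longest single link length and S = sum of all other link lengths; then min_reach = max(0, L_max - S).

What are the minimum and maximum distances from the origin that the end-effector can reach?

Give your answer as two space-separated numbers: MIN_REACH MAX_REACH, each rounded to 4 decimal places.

Link lengths: [11.4, 1.3]
max_reach = 11.4 + 1.3 = 12.7
L_max = max([11.4, 1.3]) = 11.4
S (sum of others) = 12.7 - 11.4 = 1.3
min_reach = max(0, 11.4 - 1.3) = max(0, 10.1) = 10.1

Answer: 10.1000 12.7000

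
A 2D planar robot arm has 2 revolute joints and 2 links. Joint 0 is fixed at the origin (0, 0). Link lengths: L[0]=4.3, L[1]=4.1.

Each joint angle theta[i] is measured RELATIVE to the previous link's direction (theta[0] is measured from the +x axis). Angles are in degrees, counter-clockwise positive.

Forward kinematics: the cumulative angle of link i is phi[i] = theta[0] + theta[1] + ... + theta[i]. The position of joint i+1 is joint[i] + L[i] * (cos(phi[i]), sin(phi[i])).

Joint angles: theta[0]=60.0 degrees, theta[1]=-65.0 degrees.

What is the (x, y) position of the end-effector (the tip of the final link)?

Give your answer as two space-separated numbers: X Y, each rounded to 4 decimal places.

Answer: 6.2344 3.3666

Derivation:
joint[0] = (0.0000, 0.0000)  (base)
link 0: phi[0] = 60 = 60 deg
  cos(60 deg) = 0.5000, sin(60 deg) = 0.8660
  joint[1] = (0.0000, 0.0000) + 4.3 * (0.5000, 0.8660) = (0.0000 + 2.1500, 0.0000 + 3.7239) = (2.1500, 3.7239)
link 1: phi[1] = 60 + -65 = -5 deg
  cos(-5 deg) = 0.9962, sin(-5 deg) = -0.0872
  joint[2] = (2.1500, 3.7239) + 4.1 * (0.9962, -0.0872) = (2.1500 + 4.0844, 3.7239 + -0.3573) = (6.2344, 3.3666)
End effector: (6.2344, 3.3666)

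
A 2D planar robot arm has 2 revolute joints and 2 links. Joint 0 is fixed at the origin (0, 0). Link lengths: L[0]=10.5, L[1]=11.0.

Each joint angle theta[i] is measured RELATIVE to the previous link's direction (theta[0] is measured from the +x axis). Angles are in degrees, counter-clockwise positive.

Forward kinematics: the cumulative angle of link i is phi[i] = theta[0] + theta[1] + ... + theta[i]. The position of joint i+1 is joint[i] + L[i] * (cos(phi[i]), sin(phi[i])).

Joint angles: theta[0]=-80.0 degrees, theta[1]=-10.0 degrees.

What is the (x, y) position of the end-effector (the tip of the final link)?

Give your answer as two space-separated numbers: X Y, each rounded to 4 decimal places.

joint[0] = (0.0000, 0.0000)  (base)
link 0: phi[0] = -80 = -80 deg
  cos(-80 deg) = 0.1736, sin(-80 deg) = -0.9848
  joint[1] = (0.0000, 0.0000) + 10.5 * (0.1736, -0.9848) = (0.0000 + 1.8233, 0.0000 + -10.3405) = (1.8233, -10.3405)
link 1: phi[1] = -80 + -10 = -90 deg
  cos(-90 deg) = 0.0000, sin(-90 deg) = -1.0000
  joint[2] = (1.8233, -10.3405) + 11 * (0.0000, -1.0000) = (1.8233 + 0.0000, -10.3405 + -11.0000) = (1.8233, -21.3405)
End effector: (1.8233, -21.3405)

Answer: 1.8233 -21.3405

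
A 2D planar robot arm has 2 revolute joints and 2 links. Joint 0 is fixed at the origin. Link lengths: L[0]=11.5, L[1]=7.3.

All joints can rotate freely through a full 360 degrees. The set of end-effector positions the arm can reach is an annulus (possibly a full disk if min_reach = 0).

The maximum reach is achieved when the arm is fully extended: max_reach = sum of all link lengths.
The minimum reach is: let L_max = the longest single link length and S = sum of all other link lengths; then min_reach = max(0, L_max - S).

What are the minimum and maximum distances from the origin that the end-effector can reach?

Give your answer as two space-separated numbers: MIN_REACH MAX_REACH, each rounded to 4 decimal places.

Answer: 4.2000 18.8000

Derivation:
Link lengths: [11.5, 7.3]
max_reach = 11.5 + 7.3 = 18.8
L_max = max([11.5, 7.3]) = 11.5
S (sum of others) = 18.8 - 11.5 = 7.3
min_reach = max(0, 11.5 - 7.3) = max(0, 4.2) = 4.2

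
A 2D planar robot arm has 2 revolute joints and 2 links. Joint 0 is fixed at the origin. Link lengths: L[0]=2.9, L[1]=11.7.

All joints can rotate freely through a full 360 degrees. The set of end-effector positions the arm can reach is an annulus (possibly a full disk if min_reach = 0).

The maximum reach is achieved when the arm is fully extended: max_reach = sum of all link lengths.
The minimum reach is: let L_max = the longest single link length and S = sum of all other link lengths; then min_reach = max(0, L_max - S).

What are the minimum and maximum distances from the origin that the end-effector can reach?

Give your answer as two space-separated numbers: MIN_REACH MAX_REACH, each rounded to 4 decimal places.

Answer: 8.8000 14.6000

Derivation:
Link lengths: [2.9, 11.7]
max_reach = 2.9 + 11.7 = 14.6
L_max = max([2.9, 11.7]) = 11.7
S (sum of others) = 14.6 - 11.7 = 2.9
min_reach = max(0, 11.7 - 2.9) = max(0, 8.8) = 8.8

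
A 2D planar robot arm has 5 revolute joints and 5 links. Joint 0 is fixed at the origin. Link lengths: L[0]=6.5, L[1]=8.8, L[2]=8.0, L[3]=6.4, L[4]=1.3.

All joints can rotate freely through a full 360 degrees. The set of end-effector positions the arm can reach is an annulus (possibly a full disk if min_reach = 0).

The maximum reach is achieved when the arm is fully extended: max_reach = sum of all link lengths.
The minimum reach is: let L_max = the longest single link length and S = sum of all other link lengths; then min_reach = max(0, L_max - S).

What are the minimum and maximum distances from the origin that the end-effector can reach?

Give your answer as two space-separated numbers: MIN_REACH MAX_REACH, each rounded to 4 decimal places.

Link lengths: [6.5, 8.8, 8.0, 6.4, 1.3]
max_reach = 6.5 + 8.8 + 8 + 6.4 + 1.3 = 31
L_max = max([6.5, 8.8, 8.0, 6.4, 1.3]) = 8.8
S (sum of others) = 31 - 8.8 = 22.2
min_reach = max(0, 8.8 - 22.2) = max(0, -13.4) = 0

Answer: 0.0000 31.0000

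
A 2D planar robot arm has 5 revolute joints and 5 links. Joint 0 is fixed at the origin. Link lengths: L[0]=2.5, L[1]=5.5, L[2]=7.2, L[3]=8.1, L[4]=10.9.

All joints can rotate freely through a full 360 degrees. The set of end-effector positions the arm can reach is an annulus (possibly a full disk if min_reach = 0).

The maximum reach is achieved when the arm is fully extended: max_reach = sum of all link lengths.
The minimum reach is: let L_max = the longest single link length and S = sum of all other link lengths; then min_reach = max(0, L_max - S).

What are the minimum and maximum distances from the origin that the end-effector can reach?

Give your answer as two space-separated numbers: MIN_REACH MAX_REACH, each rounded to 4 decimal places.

Link lengths: [2.5, 5.5, 7.2, 8.1, 10.9]
max_reach = 2.5 + 5.5 + 7.2 + 8.1 + 10.9 = 34.2
L_max = max([2.5, 5.5, 7.2, 8.1, 10.9]) = 10.9
S (sum of others) = 34.2 - 10.9 = 23.3
min_reach = max(0, 10.9 - 23.3) = max(0, -12.4) = 0

Answer: 0.0000 34.2000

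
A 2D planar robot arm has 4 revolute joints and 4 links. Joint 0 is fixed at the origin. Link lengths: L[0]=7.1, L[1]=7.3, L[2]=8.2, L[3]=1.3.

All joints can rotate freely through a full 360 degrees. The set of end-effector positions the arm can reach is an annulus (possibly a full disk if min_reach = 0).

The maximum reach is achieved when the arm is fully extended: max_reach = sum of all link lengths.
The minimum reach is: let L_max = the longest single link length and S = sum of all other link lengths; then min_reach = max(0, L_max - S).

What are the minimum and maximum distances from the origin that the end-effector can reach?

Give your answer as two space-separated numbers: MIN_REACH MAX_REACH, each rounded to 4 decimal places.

Link lengths: [7.1, 7.3, 8.2, 1.3]
max_reach = 7.1 + 7.3 + 8.2 + 1.3 = 23.9
L_max = max([7.1, 7.3, 8.2, 1.3]) = 8.2
S (sum of others) = 23.9 - 8.2 = 15.7
min_reach = max(0, 8.2 - 15.7) = max(0, -7.5) = 0

Answer: 0.0000 23.9000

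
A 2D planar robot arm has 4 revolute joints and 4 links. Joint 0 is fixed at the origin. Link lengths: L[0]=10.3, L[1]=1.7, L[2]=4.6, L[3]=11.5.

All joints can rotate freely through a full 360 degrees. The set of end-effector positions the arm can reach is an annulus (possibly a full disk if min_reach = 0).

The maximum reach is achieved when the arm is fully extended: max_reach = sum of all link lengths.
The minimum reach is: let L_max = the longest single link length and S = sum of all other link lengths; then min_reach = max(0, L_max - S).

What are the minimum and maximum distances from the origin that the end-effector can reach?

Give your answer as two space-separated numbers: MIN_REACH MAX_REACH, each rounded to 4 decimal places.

Answer: 0.0000 28.1000

Derivation:
Link lengths: [10.3, 1.7, 4.6, 11.5]
max_reach = 10.3 + 1.7 + 4.6 + 11.5 = 28.1
L_max = max([10.3, 1.7, 4.6, 11.5]) = 11.5
S (sum of others) = 28.1 - 11.5 = 16.6
min_reach = max(0, 11.5 - 16.6) = max(0, -5.1) = 0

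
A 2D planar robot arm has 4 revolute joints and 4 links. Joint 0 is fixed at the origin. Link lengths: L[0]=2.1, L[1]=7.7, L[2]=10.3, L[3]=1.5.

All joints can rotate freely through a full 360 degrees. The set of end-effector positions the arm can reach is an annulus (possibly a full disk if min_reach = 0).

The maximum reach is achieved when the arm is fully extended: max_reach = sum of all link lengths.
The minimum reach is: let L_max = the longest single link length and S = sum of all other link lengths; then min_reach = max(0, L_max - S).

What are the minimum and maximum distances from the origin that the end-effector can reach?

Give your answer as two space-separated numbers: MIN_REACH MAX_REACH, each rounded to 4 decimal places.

Link lengths: [2.1, 7.7, 10.3, 1.5]
max_reach = 2.1 + 7.7 + 10.3 + 1.5 = 21.6
L_max = max([2.1, 7.7, 10.3, 1.5]) = 10.3
S (sum of others) = 21.6 - 10.3 = 11.3
min_reach = max(0, 10.3 - 11.3) = max(0, -1) = 0

Answer: 0.0000 21.6000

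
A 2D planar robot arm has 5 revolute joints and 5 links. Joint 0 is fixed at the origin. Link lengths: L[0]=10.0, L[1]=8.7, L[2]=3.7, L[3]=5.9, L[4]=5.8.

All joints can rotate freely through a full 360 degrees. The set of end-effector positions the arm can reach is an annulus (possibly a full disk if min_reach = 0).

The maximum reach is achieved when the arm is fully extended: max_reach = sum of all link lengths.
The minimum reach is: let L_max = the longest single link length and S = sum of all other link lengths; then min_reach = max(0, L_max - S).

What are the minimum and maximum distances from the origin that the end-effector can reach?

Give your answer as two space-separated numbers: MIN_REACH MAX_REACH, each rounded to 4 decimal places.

Answer: 0.0000 34.1000

Derivation:
Link lengths: [10.0, 8.7, 3.7, 5.9, 5.8]
max_reach = 10 + 8.7 + 3.7 + 5.9 + 5.8 = 34.1
L_max = max([10.0, 8.7, 3.7, 5.9, 5.8]) = 10
S (sum of others) = 34.1 - 10 = 24.1
min_reach = max(0, 10 - 24.1) = max(0, -14.1) = 0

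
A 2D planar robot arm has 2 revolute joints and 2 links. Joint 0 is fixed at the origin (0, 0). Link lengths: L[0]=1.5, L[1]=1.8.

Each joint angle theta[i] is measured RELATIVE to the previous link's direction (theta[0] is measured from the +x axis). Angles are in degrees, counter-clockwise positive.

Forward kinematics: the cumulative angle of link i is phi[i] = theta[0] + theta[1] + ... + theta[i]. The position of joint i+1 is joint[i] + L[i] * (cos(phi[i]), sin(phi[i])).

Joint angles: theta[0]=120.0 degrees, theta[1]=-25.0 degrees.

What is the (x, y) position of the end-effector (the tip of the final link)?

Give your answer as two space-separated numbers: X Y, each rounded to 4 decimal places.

joint[0] = (0.0000, 0.0000)  (base)
link 0: phi[0] = 120 = 120 deg
  cos(120 deg) = -0.5000, sin(120 deg) = 0.8660
  joint[1] = (0.0000, 0.0000) + 1.5 * (-0.5000, 0.8660) = (0.0000 + -0.7500, 0.0000 + 1.2990) = (-0.7500, 1.2990)
link 1: phi[1] = 120 + -25 = 95 deg
  cos(95 deg) = -0.0872, sin(95 deg) = 0.9962
  joint[2] = (-0.7500, 1.2990) + 1.8 * (-0.0872, 0.9962) = (-0.7500 + -0.1569, 1.2990 + 1.7932) = (-0.9069, 3.0922)
End effector: (-0.9069, 3.0922)

Answer: -0.9069 3.0922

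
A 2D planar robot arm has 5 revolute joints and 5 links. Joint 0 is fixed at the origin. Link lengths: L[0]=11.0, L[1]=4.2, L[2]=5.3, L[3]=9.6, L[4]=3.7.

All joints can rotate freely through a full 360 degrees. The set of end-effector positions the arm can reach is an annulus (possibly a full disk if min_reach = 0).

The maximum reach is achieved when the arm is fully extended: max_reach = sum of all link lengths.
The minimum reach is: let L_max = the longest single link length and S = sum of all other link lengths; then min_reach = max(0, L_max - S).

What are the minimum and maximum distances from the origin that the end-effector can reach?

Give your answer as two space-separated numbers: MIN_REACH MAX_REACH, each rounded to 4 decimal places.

Answer: 0.0000 33.8000

Derivation:
Link lengths: [11.0, 4.2, 5.3, 9.6, 3.7]
max_reach = 11 + 4.2 + 5.3 + 9.6 + 3.7 = 33.8
L_max = max([11.0, 4.2, 5.3, 9.6, 3.7]) = 11
S (sum of others) = 33.8 - 11 = 22.8
min_reach = max(0, 11 - 22.8) = max(0, -11.8) = 0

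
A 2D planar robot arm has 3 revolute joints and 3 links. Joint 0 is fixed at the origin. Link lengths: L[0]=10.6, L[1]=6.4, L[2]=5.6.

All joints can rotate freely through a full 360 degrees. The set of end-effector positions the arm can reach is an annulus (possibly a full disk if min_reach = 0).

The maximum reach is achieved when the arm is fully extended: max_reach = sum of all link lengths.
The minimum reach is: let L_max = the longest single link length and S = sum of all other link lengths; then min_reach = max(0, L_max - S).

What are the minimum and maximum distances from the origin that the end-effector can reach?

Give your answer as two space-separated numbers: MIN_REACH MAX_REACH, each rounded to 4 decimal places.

Answer: 0.0000 22.6000

Derivation:
Link lengths: [10.6, 6.4, 5.6]
max_reach = 10.6 + 6.4 + 5.6 = 22.6
L_max = max([10.6, 6.4, 5.6]) = 10.6
S (sum of others) = 22.6 - 10.6 = 12
min_reach = max(0, 10.6 - 12) = max(0, -1.4) = 0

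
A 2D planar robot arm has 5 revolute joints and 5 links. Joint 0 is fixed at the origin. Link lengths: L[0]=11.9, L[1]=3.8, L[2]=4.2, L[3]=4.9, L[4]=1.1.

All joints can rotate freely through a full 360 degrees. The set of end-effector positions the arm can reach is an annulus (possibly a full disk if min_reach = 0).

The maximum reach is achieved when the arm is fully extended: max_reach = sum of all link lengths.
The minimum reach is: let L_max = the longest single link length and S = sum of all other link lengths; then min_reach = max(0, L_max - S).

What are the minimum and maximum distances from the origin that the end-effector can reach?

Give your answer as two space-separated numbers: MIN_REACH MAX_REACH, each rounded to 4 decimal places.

Link lengths: [11.9, 3.8, 4.2, 4.9, 1.1]
max_reach = 11.9 + 3.8 + 4.2 + 4.9 + 1.1 = 25.9
L_max = max([11.9, 3.8, 4.2, 4.9, 1.1]) = 11.9
S (sum of others) = 25.9 - 11.9 = 14
min_reach = max(0, 11.9 - 14) = max(0, -2.1) = 0

Answer: 0.0000 25.9000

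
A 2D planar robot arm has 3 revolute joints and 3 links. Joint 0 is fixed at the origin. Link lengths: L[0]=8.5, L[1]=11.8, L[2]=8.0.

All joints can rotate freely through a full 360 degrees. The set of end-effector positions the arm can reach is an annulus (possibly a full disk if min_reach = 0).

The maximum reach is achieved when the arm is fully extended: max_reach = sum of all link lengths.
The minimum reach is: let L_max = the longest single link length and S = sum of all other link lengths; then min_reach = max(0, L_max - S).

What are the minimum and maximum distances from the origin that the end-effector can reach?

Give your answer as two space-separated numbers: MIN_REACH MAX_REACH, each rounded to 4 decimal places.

Link lengths: [8.5, 11.8, 8.0]
max_reach = 8.5 + 11.8 + 8 = 28.3
L_max = max([8.5, 11.8, 8.0]) = 11.8
S (sum of others) = 28.3 - 11.8 = 16.5
min_reach = max(0, 11.8 - 16.5) = max(0, -4.7) = 0

Answer: 0.0000 28.3000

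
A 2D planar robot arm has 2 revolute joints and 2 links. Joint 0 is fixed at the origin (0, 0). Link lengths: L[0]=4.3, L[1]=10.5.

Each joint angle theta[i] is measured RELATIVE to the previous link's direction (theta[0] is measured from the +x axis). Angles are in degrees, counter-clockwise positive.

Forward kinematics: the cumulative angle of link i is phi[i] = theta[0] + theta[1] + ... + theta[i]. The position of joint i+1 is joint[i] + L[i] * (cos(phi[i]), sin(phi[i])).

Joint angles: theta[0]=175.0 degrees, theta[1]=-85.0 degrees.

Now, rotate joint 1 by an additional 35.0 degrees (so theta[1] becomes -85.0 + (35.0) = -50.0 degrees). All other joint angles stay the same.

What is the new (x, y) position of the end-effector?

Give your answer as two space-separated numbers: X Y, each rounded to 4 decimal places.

Answer: -10.3062 8.9759

Derivation:
joint[0] = (0.0000, 0.0000)  (base)
link 0: phi[0] = 175 = 175 deg
  cos(175 deg) = -0.9962, sin(175 deg) = 0.0872
  joint[1] = (0.0000, 0.0000) + 4.3 * (-0.9962, 0.0872) = (0.0000 + -4.2836, 0.0000 + 0.3748) = (-4.2836, 0.3748)
link 1: phi[1] = 175 + -50 = 125 deg
  cos(125 deg) = -0.5736, sin(125 deg) = 0.8192
  joint[2] = (-4.2836, 0.3748) + 10.5 * (-0.5736, 0.8192) = (-4.2836 + -6.0226, 0.3748 + 8.6011) = (-10.3062, 8.9759)
End effector: (-10.3062, 8.9759)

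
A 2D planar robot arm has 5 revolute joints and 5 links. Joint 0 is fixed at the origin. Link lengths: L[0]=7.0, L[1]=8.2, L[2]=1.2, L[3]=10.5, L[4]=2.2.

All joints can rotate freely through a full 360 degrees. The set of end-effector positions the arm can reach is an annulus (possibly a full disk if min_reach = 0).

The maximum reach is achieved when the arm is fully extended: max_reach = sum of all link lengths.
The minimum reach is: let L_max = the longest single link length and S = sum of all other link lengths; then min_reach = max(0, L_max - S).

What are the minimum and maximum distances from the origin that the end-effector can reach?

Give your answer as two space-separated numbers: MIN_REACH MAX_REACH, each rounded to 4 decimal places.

Answer: 0.0000 29.1000

Derivation:
Link lengths: [7.0, 8.2, 1.2, 10.5, 2.2]
max_reach = 7 + 8.2 + 1.2 + 10.5 + 2.2 = 29.1
L_max = max([7.0, 8.2, 1.2, 10.5, 2.2]) = 10.5
S (sum of others) = 29.1 - 10.5 = 18.6
min_reach = max(0, 10.5 - 18.6) = max(0, -8.1) = 0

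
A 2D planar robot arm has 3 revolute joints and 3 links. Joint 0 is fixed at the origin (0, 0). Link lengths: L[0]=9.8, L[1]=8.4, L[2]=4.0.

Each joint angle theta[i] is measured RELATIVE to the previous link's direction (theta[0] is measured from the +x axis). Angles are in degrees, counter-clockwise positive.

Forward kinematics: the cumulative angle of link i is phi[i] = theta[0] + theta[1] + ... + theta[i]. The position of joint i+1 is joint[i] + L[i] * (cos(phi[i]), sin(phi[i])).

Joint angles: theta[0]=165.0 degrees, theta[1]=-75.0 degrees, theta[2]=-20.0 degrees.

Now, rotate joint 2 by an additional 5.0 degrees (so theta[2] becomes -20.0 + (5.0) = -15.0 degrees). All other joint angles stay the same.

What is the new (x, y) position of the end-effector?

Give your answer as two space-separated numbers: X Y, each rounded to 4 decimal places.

Answer: -8.4308 14.8001

Derivation:
joint[0] = (0.0000, 0.0000)  (base)
link 0: phi[0] = 165 = 165 deg
  cos(165 deg) = -0.9659, sin(165 deg) = 0.2588
  joint[1] = (0.0000, 0.0000) + 9.8 * (-0.9659, 0.2588) = (0.0000 + -9.4661, 0.0000 + 2.5364) = (-9.4661, 2.5364)
link 1: phi[1] = 165 + -75 = 90 deg
  cos(90 deg) = 0.0000, sin(90 deg) = 1.0000
  joint[2] = (-9.4661, 2.5364) + 8.4 * (0.0000, 1.0000) = (-9.4661 + 0.0000, 2.5364 + 8.4000) = (-9.4661, 10.9364)
link 2: phi[2] = 165 + -75 + -15 = 75 deg
  cos(75 deg) = 0.2588, sin(75 deg) = 0.9659
  joint[3] = (-9.4661, 10.9364) + 4 * (0.2588, 0.9659) = (-9.4661 + 1.0353, 10.9364 + 3.8637) = (-8.4308, 14.8001)
End effector: (-8.4308, 14.8001)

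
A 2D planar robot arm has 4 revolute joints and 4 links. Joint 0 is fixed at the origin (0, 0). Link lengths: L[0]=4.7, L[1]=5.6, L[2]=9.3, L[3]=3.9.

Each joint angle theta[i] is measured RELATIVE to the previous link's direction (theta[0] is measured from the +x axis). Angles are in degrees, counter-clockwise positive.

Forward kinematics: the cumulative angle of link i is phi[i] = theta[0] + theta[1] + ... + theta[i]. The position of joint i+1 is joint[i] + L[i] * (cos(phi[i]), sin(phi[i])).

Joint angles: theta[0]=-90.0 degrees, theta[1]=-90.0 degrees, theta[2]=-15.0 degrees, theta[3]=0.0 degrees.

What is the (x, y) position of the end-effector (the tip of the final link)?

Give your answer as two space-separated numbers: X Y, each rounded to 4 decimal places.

joint[0] = (0.0000, 0.0000)  (base)
link 0: phi[0] = -90 = -90 deg
  cos(-90 deg) = 0.0000, sin(-90 deg) = -1.0000
  joint[1] = (0.0000, 0.0000) + 4.7 * (0.0000, -1.0000) = (0.0000 + 0.0000, 0.0000 + -4.7000) = (0.0000, -4.7000)
link 1: phi[1] = -90 + -90 = -180 deg
  cos(-180 deg) = -1.0000, sin(-180 deg) = -0.0000
  joint[2] = (0.0000, -4.7000) + 5.6 * (-1.0000, -0.0000) = (0.0000 + -5.6000, -4.7000 + -0.0000) = (-5.6000, -4.7000)
link 2: phi[2] = -90 + -90 + -15 = -195 deg
  cos(-195 deg) = -0.9659, sin(-195 deg) = 0.2588
  joint[3] = (-5.6000, -4.7000) + 9.3 * (-0.9659, 0.2588) = (-5.6000 + -8.9831, -4.7000 + 2.4070) = (-14.5831, -2.2930)
link 3: phi[3] = -90 + -90 + -15 + 0 = -195 deg
  cos(-195 deg) = -0.9659, sin(-195 deg) = 0.2588
  joint[4] = (-14.5831, -2.2930) + 3.9 * (-0.9659, 0.2588) = (-14.5831 + -3.7671, -2.2930 + 1.0094) = (-18.3502, -1.2836)
End effector: (-18.3502, -1.2836)

Answer: -18.3502 -1.2836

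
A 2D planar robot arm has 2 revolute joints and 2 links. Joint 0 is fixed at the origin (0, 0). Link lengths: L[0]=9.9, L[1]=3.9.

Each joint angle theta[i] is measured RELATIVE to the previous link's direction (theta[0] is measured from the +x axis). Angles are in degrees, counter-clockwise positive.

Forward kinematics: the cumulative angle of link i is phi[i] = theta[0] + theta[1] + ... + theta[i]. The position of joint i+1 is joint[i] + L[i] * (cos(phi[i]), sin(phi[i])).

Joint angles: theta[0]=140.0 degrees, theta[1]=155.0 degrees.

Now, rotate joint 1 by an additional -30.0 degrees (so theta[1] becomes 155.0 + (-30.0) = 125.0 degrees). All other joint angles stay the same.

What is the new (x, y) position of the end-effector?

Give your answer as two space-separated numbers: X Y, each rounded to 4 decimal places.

joint[0] = (0.0000, 0.0000)  (base)
link 0: phi[0] = 140 = 140 deg
  cos(140 deg) = -0.7660, sin(140 deg) = 0.6428
  joint[1] = (0.0000, 0.0000) + 9.9 * (-0.7660, 0.6428) = (0.0000 + -7.5838, 0.0000 + 6.3636) = (-7.5838, 6.3636)
link 1: phi[1] = 140 + 125 = 265 deg
  cos(265 deg) = -0.0872, sin(265 deg) = -0.9962
  joint[2] = (-7.5838, 6.3636) + 3.9 * (-0.0872, -0.9962) = (-7.5838 + -0.3399, 6.3636 + -3.8852) = (-7.9237, 2.4784)
End effector: (-7.9237, 2.4784)

Answer: -7.9237 2.4784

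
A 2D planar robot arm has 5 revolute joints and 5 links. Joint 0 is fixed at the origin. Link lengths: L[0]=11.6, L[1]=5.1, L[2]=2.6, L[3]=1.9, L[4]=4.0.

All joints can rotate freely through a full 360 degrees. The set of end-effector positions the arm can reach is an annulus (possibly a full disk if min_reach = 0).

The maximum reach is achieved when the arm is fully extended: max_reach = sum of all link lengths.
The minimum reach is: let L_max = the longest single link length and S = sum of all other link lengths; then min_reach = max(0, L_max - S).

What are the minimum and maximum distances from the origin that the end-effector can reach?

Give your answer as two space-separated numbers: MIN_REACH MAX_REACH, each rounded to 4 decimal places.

Link lengths: [11.6, 5.1, 2.6, 1.9, 4.0]
max_reach = 11.6 + 5.1 + 2.6 + 1.9 + 4 = 25.2
L_max = max([11.6, 5.1, 2.6, 1.9, 4.0]) = 11.6
S (sum of others) = 25.2 - 11.6 = 13.6
min_reach = max(0, 11.6 - 13.6) = max(0, -2) = 0

Answer: 0.0000 25.2000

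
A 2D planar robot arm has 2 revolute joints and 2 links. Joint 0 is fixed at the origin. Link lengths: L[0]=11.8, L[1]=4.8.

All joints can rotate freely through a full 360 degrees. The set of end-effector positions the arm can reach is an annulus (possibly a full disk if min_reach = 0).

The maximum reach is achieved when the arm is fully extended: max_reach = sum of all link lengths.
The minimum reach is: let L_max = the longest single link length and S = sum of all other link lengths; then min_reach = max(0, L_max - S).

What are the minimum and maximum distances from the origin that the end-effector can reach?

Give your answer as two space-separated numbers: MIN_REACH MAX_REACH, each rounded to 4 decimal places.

Answer: 7.0000 16.6000

Derivation:
Link lengths: [11.8, 4.8]
max_reach = 11.8 + 4.8 = 16.6
L_max = max([11.8, 4.8]) = 11.8
S (sum of others) = 16.6 - 11.8 = 4.8
min_reach = max(0, 11.8 - 4.8) = max(0, 7) = 7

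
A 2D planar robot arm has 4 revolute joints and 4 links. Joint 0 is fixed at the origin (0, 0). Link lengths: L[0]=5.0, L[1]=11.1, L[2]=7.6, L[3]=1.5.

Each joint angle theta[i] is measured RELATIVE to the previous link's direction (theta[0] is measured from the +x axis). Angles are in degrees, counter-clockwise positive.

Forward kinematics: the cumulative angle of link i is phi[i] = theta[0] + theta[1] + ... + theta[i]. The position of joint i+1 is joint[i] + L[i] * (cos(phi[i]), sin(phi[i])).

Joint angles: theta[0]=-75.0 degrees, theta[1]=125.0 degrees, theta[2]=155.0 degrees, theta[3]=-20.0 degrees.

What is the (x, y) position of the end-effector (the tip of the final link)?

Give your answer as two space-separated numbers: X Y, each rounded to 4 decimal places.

joint[0] = (0.0000, 0.0000)  (base)
link 0: phi[0] = -75 = -75 deg
  cos(-75 deg) = 0.2588, sin(-75 deg) = -0.9659
  joint[1] = (0.0000, 0.0000) + 5 * (0.2588, -0.9659) = (0.0000 + 1.2941, 0.0000 + -4.8296) = (1.2941, -4.8296)
link 1: phi[1] = -75 + 125 = 50 deg
  cos(50 deg) = 0.6428, sin(50 deg) = 0.7660
  joint[2] = (1.2941, -4.8296) + 11.1 * (0.6428, 0.7660) = (1.2941 + 7.1349, -4.8296 + 8.5031) = (8.4290, 3.6735)
link 2: phi[2] = -75 + 125 + 155 = 205 deg
  cos(205 deg) = -0.9063, sin(205 deg) = -0.4226
  joint[3] = (8.4290, 3.6735) + 7.6 * (-0.9063, -0.4226) = (8.4290 + -6.8879, 3.6735 + -3.2119) = (1.5411, 0.4616)
link 3: phi[3] = -75 + 125 + 155 + -20 = 185 deg
  cos(185 deg) = -0.9962, sin(185 deg) = -0.0872
  joint[4] = (1.5411, 0.4616) + 1.5 * (-0.9962, -0.0872) = (1.5411 + -1.4943, 0.4616 + -0.1307) = (0.0468, 0.3308)
End effector: (0.0468, 0.3308)

Answer: 0.0468 0.3308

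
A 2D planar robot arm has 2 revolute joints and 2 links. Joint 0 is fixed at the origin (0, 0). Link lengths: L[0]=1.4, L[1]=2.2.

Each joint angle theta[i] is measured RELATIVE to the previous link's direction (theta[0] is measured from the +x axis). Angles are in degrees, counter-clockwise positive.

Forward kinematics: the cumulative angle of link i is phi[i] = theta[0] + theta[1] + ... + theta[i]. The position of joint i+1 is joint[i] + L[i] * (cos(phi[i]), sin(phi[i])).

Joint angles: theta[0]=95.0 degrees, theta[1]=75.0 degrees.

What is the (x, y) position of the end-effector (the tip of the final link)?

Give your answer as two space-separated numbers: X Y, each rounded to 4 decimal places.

Answer: -2.2886 1.7767

Derivation:
joint[0] = (0.0000, 0.0000)  (base)
link 0: phi[0] = 95 = 95 deg
  cos(95 deg) = -0.0872, sin(95 deg) = 0.9962
  joint[1] = (0.0000, 0.0000) + 1.4 * (-0.0872, 0.9962) = (0.0000 + -0.1220, 0.0000 + 1.3947) = (-0.1220, 1.3947)
link 1: phi[1] = 95 + 75 = 170 deg
  cos(170 deg) = -0.9848, sin(170 deg) = 0.1736
  joint[2] = (-0.1220, 1.3947) + 2.2 * (-0.9848, 0.1736) = (-0.1220 + -2.1666, 1.3947 + 0.3820) = (-2.2886, 1.7767)
End effector: (-2.2886, 1.7767)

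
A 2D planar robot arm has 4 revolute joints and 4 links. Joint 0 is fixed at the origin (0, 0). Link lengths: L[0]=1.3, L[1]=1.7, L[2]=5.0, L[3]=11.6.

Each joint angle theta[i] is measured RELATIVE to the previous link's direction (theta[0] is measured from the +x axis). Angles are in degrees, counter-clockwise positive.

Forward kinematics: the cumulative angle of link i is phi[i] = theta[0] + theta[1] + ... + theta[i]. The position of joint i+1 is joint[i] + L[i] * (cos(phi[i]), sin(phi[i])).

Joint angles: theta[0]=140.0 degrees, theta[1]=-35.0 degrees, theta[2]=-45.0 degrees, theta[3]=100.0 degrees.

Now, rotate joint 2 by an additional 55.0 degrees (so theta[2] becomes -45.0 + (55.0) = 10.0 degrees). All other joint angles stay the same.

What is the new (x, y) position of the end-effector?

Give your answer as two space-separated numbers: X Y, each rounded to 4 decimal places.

Answer: -13.0511 0.3558

Derivation:
joint[0] = (0.0000, 0.0000)  (base)
link 0: phi[0] = 140 = 140 deg
  cos(140 deg) = -0.7660, sin(140 deg) = 0.6428
  joint[1] = (0.0000, 0.0000) + 1.3 * (-0.7660, 0.6428) = (0.0000 + -0.9959, 0.0000 + 0.8356) = (-0.9959, 0.8356)
link 1: phi[1] = 140 + -35 = 105 deg
  cos(105 deg) = -0.2588, sin(105 deg) = 0.9659
  joint[2] = (-0.9959, 0.8356) + 1.7 * (-0.2588, 0.9659) = (-0.9959 + -0.4400, 0.8356 + 1.6421) = (-1.4359, 2.4777)
link 2: phi[2] = 140 + -35 + 10 = 115 deg
  cos(115 deg) = -0.4226, sin(115 deg) = 0.9063
  joint[3] = (-1.4359, 2.4777) + 5 * (-0.4226, 0.9063) = (-1.4359 + -2.1131, 2.4777 + 4.5315) = (-3.5489, 7.0092)
link 3: phi[3] = 140 + -35 + 10 + 100 = 215 deg
  cos(215 deg) = -0.8192, sin(215 deg) = -0.5736
  joint[4] = (-3.5489, 7.0092) + 11.6 * (-0.8192, -0.5736) = (-3.5489 + -9.5022, 7.0092 + -6.6535) = (-13.0511, 0.3558)
End effector: (-13.0511, 0.3558)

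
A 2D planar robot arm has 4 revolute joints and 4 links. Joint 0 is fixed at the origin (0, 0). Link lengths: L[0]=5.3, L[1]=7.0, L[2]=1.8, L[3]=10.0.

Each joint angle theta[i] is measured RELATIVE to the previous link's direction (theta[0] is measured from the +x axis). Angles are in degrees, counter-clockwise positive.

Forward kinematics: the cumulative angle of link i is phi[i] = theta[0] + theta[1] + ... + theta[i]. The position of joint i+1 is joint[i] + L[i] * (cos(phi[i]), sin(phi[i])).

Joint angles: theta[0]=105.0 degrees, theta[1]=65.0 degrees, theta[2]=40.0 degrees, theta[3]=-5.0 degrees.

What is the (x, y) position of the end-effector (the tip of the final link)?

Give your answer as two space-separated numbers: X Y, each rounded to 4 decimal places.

Answer: -18.8873 1.2088

Derivation:
joint[0] = (0.0000, 0.0000)  (base)
link 0: phi[0] = 105 = 105 deg
  cos(105 deg) = -0.2588, sin(105 deg) = 0.9659
  joint[1] = (0.0000, 0.0000) + 5.3 * (-0.2588, 0.9659) = (0.0000 + -1.3717, 0.0000 + 5.1194) = (-1.3717, 5.1194)
link 1: phi[1] = 105 + 65 = 170 deg
  cos(170 deg) = -0.9848, sin(170 deg) = 0.1736
  joint[2] = (-1.3717, 5.1194) + 7 * (-0.9848, 0.1736) = (-1.3717 + -6.8937, 5.1194 + 1.2155) = (-8.2654, 6.3349)
link 2: phi[2] = 105 + 65 + 40 = 210 deg
  cos(210 deg) = -0.8660, sin(210 deg) = -0.5000
  joint[3] = (-8.2654, 6.3349) + 1.8 * (-0.8660, -0.5000) = (-8.2654 + -1.5588, 6.3349 + -0.9000) = (-9.8242, 5.4349)
link 3: phi[3] = 105 + 65 + 40 + -5 = 205 deg
  cos(205 deg) = -0.9063, sin(205 deg) = -0.4226
  joint[4] = (-9.8242, 5.4349) + 10 * (-0.9063, -0.4226) = (-9.8242 + -9.0631, 5.4349 + -4.2262) = (-18.8873, 1.2088)
End effector: (-18.8873, 1.2088)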